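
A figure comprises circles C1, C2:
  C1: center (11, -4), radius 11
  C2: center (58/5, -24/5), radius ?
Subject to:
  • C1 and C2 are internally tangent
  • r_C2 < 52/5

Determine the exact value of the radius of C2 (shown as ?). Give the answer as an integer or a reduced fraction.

10

1. [int C1,C2]  r_C2² − 22r_C2 + 120 = 0  ⇒  r_C2 = 10 or 12
2. given r_C2 < 52/5: keep 10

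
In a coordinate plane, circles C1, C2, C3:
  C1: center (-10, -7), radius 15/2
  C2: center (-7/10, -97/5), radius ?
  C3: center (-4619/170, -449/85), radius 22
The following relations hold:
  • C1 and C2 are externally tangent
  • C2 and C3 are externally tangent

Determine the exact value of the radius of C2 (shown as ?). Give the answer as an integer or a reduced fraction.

1. [ext C1·C2]  r_C2² + 15r_C2 − 184 = 0  ⇒  r_C2 = 8 (r>0 drops 1)
2. [ext C2·C3]  r_C2² + 44r_C2 − 416 = 0  ⇒  r_C2 = 8 (r>0 drops 1)

8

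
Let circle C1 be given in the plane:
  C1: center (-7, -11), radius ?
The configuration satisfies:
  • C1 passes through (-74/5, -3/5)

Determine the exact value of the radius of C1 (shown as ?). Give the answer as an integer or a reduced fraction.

1. [C1∋P]  r_C1² − 169 = 0  ⇒  r_C1 = 13 (r>0 drops 1)

13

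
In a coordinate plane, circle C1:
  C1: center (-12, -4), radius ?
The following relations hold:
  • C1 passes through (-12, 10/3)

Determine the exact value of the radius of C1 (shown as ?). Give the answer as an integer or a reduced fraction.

22/3

1. [C1∋P]  r_C1² − 484/9 = 0  ⇒  r_C1 = 22/3 (r>0 drops 1)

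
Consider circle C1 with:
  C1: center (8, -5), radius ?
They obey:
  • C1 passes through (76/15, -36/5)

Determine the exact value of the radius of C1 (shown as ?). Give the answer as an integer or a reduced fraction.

11/3

1. [C1∋P]  r_C1² − 121/9 = 0  ⇒  r_C1 = 11/3 (r>0 drops 1)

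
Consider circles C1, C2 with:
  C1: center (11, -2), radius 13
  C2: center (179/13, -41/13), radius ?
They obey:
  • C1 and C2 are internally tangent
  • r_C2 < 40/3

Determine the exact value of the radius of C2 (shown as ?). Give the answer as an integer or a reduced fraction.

1. [int C1,C2]  r_C2² − 26r_C2 + 160 = 0  ⇒  r_C2 = 10 or 16
2. given r_C2 < 40/3: keep 10

10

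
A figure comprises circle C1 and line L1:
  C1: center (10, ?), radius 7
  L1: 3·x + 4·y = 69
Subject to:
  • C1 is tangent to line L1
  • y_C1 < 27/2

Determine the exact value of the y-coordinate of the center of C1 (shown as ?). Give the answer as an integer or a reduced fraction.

1

1. [C1‖L1]  y_C1² − (39/2)y_C1 + 37/2 = 0  ⇒  y_C1 = 1 or 37/2
2. given y_C1 < 27/2: keep 1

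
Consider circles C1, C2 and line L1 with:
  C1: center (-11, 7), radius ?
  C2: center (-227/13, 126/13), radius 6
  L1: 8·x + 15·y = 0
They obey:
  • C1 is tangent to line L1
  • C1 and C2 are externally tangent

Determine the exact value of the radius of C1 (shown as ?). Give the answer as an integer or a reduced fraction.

1

1. [C1‖L1]  r_C1² − 1 = 0  ⇒  r_C1 = 1 (r>0 drops 1)
2. [ext C1·C2]  r_C1² + 12r_C1 − 13 = 0  ⇒  r_C1 = 1 (r>0 drops 1)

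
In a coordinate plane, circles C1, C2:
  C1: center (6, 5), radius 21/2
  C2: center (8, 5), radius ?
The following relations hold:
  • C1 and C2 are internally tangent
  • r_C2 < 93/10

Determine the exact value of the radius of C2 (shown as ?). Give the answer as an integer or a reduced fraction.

17/2

1. [int C1,C2]  r_C2² − 21r_C2 + 425/4 = 0  ⇒  r_C2 = 17/2 or 25/2
2. given r_C2 < 93/10: keep 17/2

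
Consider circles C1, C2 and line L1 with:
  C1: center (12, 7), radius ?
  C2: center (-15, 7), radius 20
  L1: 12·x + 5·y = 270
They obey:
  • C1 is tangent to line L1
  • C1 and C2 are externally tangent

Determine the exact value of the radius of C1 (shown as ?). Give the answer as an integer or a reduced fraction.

1. [C1‖L1]  r_C1² − 49 = 0  ⇒  r_C1 = 7 (r>0 drops 1)
2. [ext C1·C2]  r_C1² + 40r_C1 − 329 = 0  ⇒  r_C1 = 7 (r>0 drops 1)

7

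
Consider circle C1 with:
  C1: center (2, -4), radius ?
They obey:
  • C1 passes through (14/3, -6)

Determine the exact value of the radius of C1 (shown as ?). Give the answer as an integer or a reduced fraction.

1. [C1∋P]  r_C1² − 100/9 = 0  ⇒  r_C1 = 10/3 (r>0 drops 1)

10/3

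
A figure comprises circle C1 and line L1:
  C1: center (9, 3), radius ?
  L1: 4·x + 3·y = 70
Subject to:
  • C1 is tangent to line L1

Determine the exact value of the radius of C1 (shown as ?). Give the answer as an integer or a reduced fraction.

5

1. [C1‖L1]  r_C1² − 25 = 0  ⇒  r_C1 = 5 (r>0 drops 1)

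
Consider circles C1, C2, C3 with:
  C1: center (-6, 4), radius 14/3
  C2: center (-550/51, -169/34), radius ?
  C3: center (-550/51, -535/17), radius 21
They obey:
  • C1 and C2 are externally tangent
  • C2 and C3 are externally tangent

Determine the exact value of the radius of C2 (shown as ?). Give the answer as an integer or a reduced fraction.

1. [ext C1·C2]  r_C2² + (28/3)r_C2 − 979/12 = 0  ⇒  r_C2 = 11/2 (r>0 drops 1)
2. [ext C2·C3]  r_C2² + 42r_C2 − 1045/4 = 0  ⇒  r_C2 = 11/2 (r>0 drops 1)

11/2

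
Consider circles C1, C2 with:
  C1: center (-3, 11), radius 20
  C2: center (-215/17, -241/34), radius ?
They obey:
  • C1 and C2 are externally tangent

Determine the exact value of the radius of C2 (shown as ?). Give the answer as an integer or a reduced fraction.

1/2

1. [ext C1·C2]  r_C2² + 40r_C2 − 81/4 = 0  ⇒  r_C2 = 1/2 (r>0 drops 1)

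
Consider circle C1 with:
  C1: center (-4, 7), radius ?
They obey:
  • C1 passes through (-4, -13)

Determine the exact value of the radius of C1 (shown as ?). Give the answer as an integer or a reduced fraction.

1. [C1∋P]  r_C1² − 400 = 0  ⇒  r_C1 = 20 (r>0 drops 1)

20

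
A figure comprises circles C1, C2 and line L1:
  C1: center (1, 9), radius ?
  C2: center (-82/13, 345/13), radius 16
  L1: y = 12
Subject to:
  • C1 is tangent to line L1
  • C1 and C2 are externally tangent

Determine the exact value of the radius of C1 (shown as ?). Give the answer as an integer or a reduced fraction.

3

1. [C1‖L1]  r_C1² − 9 = 0  ⇒  r_C1 = 3 (r>0 drops 1)
2. [ext C1·C2]  r_C1² + 32r_C1 − 105 = 0  ⇒  r_C1 = 3 (r>0 drops 1)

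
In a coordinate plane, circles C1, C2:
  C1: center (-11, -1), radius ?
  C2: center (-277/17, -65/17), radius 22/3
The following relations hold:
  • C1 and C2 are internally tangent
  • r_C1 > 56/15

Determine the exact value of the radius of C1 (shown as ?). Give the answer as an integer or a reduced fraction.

40/3

1. [int C1,C2]  r_C1² − (44/3)r_C1 + 160/9 = 0  ⇒  r_C1 = 4/3 or 40/3
2. given r_C1 > 56/15: keep 40/3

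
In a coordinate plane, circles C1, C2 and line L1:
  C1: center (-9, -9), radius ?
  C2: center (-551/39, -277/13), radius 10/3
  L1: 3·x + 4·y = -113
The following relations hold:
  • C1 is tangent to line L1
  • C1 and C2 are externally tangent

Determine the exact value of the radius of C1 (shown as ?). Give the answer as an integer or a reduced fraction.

10

1. [C1‖L1]  r_C1² − 100 = 0  ⇒  r_C1 = 10 (r>0 drops 1)
2. [ext C1·C2]  r_C1² + (20/3)r_C1 − 500/3 = 0  ⇒  r_C1 = 10 (r>0 drops 1)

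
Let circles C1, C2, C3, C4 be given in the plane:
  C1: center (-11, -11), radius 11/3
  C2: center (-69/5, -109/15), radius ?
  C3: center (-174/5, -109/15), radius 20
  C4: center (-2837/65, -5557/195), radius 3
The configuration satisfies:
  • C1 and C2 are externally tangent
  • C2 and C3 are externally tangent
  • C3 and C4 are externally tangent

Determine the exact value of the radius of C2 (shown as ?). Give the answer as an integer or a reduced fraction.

1. [ext C1·C2]  r_C2² + (22/3)r_C2 − 25/3 = 0  ⇒  r_C2 = 1 (r>0 drops 1)
2. [ext C2·C3]  r_C2² + 40r_C2 − 41 = 0  ⇒  r_C2 = 1 (r>0 drops 1)

1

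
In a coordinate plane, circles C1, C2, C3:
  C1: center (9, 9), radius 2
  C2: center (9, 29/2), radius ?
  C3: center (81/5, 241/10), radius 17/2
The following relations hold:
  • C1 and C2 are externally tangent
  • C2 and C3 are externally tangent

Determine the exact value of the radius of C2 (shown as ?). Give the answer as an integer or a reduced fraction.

1. [ext C1·C2]  r_C2² + 4r_C2 − 105/4 = 0  ⇒  r_C2 = 7/2 (r>0 drops 1)
2. [ext C2·C3]  r_C2² + 17r_C2 − 287/4 = 0  ⇒  r_C2 = 7/2 (r>0 drops 1)

7/2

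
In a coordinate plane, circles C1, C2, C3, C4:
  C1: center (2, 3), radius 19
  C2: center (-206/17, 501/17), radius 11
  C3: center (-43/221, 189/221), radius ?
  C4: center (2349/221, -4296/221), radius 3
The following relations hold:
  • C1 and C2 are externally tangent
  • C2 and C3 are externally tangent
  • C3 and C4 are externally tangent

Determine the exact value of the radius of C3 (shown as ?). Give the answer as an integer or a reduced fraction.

20

1. [ext C2·C3]  r_C3² + 22r_C3 − 840 = 0  ⇒  r_C3 = 20 (r>0 drops 1)
2. [ext C3·C4]  r_C3² + 6r_C3 − 520 = 0  ⇒  r_C3 = 20 (r>0 drops 1)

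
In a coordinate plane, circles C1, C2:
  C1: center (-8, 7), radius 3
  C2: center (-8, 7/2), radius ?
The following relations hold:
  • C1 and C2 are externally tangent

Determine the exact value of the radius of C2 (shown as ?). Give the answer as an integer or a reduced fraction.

1/2

1. [ext C1·C2]  r_C2² + 6r_C2 − 13/4 = 0  ⇒  r_C2 = 1/2 (r>0 drops 1)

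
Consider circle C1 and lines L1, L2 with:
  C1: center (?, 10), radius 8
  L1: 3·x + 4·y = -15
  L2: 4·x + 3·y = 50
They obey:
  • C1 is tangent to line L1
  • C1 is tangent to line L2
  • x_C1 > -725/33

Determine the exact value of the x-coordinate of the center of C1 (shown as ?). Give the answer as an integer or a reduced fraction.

-5

1. [C1‖L1]  x_C1² + (110/3)x_C1 + 475/3 = 0  ⇒  x_C1 = -95/3 or -5
2. [C1‖L2]  x_C1² − 10x_C1 − 75 = 0  ⇒  x_C1 = -5 or 15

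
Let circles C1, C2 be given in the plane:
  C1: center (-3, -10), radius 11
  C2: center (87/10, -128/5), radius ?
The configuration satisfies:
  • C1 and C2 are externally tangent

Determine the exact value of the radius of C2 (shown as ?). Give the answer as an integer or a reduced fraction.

17/2

1. [ext C1·C2]  r_C2² + 22r_C2 − 1037/4 = 0  ⇒  r_C2 = 17/2 (r>0 drops 1)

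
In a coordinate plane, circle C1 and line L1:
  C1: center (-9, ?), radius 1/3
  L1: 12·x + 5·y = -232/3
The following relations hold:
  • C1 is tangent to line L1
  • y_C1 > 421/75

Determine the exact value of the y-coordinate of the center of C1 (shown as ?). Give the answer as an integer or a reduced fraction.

7

1. [C1‖L1]  y_C1² − (184/15)y_C1 + 553/15 = 0  ⇒  y_C1 = 79/15 or 7
2. given y_C1 > 421/75: keep 7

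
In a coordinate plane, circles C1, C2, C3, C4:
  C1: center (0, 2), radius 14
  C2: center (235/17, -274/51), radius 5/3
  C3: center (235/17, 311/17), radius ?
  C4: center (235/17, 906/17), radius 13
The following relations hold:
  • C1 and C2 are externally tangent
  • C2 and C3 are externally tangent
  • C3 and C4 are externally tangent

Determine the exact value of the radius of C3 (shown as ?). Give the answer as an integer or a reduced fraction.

22

1. [ext C2·C3]  r_C3² + (10/3)r_C3 − 1672/3 = 0  ⇒  r_C3 = 22 (r>0 drops 1)
2. [ext C3·C4]  r_C3² + 26r_C3 − 1056 = 0  ⇒  r_C3 = 22 (r>0 drops 1)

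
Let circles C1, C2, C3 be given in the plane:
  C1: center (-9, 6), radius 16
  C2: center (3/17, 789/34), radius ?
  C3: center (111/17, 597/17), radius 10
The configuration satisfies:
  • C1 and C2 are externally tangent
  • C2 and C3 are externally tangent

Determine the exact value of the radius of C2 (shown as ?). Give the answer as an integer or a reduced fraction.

1. [ext C1·C2]  r_C2² + 32r_C2 − 497/4 = 0  ⇒  r_C2 = 7/2 (r>0 drops 1)
2. [ext C2·C3]  r_C2² + 20r_C2 − 329/4 = 0  ⇒  r_C2 = 7/2 (r>0 drops 1)

7/2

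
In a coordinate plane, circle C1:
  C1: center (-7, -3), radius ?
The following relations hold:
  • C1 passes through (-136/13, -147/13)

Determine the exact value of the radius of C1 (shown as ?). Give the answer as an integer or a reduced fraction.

9

1. [C1∋P]  r_C1² − 81 = 0  ⇒  r_C1 = 9 (r>0 drops 1)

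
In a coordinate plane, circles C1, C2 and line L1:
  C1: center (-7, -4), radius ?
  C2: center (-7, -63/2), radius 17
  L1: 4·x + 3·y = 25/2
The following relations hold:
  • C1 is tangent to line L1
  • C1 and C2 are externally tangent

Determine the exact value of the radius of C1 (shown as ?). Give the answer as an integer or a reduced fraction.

21/2

1. [C1‖L1]  r_C1² − 441/4 = 0  ⇒  r_C1 = 21/2 (r>0 drops 1)
2. [ext C1·C2]  r_C1² + 34r_C1 − 1869/4 = 0  ⇒  r_C1 = 21/2 (r>0 drops 1)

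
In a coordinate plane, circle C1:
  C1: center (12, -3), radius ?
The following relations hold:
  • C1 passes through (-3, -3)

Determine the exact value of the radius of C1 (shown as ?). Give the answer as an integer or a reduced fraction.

15

1. [C1∋P]  r_C1² − 225 = 0  ⇒  r_C1 = 15 (r>0 drops 1)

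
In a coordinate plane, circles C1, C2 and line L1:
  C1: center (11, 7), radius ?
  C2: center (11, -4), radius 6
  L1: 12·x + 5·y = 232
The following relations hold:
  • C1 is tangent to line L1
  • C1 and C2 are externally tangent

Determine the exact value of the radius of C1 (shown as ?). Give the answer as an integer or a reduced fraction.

5

1. [C1‖L1]  r_C1² − 25 = 0  ⇒  r_C1 = 5 (r>0 drops 1)
2. [ext C1·C2]  r_C1² + 12r_C1 − 85 = 0  ⇒  r_C1 = 5 (r>0 drops 1)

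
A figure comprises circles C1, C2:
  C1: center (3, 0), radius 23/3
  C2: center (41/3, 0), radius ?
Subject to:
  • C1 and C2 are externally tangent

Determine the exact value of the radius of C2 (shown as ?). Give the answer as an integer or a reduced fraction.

3

1. [ext C1·C2]  r_C2² + (46/3)r_C2 − 55 = 0  ⇒  r_C2 = 3 (r>0 drops 1)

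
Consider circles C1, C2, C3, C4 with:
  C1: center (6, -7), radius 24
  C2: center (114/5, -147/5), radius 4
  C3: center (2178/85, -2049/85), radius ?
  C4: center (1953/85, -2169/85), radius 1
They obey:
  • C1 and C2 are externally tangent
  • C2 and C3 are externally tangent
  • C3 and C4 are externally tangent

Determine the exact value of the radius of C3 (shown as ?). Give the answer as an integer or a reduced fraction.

1. [ext C2·C3]  r_C3² + 8r_C3 − 20 = 0  ⇒  r_C3 = 2 (r>0 drops 1)
2. [ext C3·C4]  r_C3² + 2r_C3 − 8 = 0  ⇒  r_C3 = 2 (r>0 drops 1)

2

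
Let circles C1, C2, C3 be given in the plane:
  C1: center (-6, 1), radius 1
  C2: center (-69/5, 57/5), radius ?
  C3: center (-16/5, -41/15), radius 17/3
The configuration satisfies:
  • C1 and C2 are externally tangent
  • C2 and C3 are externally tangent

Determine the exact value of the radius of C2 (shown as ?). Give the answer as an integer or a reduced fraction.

1. [ext C1·C2]  r_C2² + 2r_C2 − 168 = 0  ⇒  r_C2 = 12 (r>0 drops 1)
2. [ext C2·C3]  r_C2² + (34/3)r_C2 − 280 = 0  ⇒  r_C2 = 12 (r>0 drops 1)

12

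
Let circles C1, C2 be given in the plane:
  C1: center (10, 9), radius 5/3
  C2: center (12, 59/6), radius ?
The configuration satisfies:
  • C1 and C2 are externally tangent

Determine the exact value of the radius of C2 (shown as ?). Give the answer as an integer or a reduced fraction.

1. [ext C1·C2]  r_C2² + (10/3)r_C2 − 23/12 = 0  ⇒  r_C2 = 1/2 (r>0 drops 1)

1/2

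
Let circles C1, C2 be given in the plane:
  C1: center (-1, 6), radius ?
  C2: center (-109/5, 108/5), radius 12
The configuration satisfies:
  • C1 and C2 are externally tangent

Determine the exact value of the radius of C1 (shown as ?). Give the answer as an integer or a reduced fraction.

14

1. [ext C1·C2]  r_C1² + 24r_C1 − 532 = 0  ⇒  r_C1 = 14 (r>0 drops 1)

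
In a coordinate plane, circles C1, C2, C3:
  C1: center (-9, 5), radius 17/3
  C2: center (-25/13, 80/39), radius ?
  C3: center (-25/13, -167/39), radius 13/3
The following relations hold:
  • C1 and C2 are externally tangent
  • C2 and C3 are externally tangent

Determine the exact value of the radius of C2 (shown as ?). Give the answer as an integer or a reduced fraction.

1. [ext C1·C2]  r_C2² + (34/3)r_C2 − 80/3 = 0  ⇒  r_C2 = 2 (r>0 drops 1)
2. [ext C2·C3]  r_C2² + (26/3)r_C2 − 64/3 = 0  ⇒  r_C2 = 2 (r>0 drops 1)

2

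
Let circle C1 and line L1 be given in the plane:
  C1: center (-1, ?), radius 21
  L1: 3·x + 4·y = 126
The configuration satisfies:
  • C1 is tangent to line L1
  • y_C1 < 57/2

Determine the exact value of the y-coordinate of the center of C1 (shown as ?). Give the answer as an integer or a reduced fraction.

6

1. [C1‖L1]  y_C1² − (129/2)y_C1 + 351 = 0  ⇒  y_C1 = 6 or 117/2
2. given y_C1 < 57/2: keep 6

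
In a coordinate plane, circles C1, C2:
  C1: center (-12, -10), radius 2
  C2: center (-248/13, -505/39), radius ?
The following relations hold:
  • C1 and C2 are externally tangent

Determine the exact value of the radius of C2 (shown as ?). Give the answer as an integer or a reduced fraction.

1. [ext C1·C2]  r_C2² + 4r_C2 − 493/9 = 0  ⇒  r_C2 = 17/3 (r>0 drops 1)

17/3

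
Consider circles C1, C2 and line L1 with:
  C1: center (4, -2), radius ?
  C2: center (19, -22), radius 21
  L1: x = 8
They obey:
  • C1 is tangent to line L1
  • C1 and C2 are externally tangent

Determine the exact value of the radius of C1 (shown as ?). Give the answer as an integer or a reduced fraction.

4

1. [C1‖L1]  r_C1² − 16 = 0  ⇒  r_C1 = 4 (r>0 drops 1)
2. [ext C1·C2]  r_C1² + 42r_C1 − 184 = 0  ⇒  r_C1 = 4 (r>0 drops 1)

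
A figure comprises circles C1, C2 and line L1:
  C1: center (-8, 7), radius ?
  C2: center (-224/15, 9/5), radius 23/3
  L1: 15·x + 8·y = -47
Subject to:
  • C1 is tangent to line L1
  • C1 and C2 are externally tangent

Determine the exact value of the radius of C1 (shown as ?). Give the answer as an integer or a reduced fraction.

1

1. [C1‖L1]  r_C1² − 1 = 0  ⇒  r_C1 = 1 (r>0 drops 1)
2. [ext C1·C2]  r_C1² + (46/3)r_C1 − 49/3 = 0  ⇒  r_C1 = 1 (r>0 drops 1)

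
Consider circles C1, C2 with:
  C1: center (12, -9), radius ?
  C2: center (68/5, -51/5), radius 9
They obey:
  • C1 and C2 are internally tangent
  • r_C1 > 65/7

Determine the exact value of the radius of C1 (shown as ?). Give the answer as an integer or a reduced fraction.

1. [int C1,C2]  r_C1² − 18r_C1 + 77 = 0  ⇒  r_C1 = 7 or 11
2. given r_C1 > 65/7: keep 11

11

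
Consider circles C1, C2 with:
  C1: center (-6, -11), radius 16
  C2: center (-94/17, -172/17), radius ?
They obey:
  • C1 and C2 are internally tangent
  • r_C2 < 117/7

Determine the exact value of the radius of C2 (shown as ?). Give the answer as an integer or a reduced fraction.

15

1. [int C1,C2]  r_C2² − 32r_C2 + 255 = 0  ⇒  r_C2 = 15 or 17
2. given r_C2 < 117/7: keep 15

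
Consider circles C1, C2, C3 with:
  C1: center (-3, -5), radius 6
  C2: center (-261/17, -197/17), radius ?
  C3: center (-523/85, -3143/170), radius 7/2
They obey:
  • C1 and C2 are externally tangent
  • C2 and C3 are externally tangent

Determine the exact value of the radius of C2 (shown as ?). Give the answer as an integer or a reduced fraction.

1. [ext C1·C2]  r_C2² + 12r_C2 − 160 = 0  ⇒  r_C2 = 8 (r>0 drops 1)
2. [ext C2·C3]  r_C2² + 7r_C2 − 120 = 0  ⇒  r_C2 = 8 (r>0 drops 1)

8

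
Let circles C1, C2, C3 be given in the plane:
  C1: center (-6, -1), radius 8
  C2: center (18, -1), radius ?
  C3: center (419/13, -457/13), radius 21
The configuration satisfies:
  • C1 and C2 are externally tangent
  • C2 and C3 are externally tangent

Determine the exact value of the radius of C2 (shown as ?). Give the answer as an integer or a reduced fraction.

1. [ext C1·C2]  r_C2² + 16r_C2 − 512 = 0  ⇒  r_C2 = 16 (r>0 drops 1)
2. [ext C2·C3]  r_C2² + 42r_C2 − 928 = 0  ⇒  r_C2 = 16 (r>0 drops 1)

16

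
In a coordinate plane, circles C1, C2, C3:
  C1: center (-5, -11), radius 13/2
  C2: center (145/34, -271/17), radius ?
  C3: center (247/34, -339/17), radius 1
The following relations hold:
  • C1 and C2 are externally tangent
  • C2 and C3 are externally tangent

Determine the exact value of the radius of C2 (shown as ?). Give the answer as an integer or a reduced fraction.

1. [ext C1·C2]  r_C2² + 13r_C2 − 68 = 0  ⇒  r_C2 = 4 (r>0 drops 1)
2. [ext C2·C3]  r_C2² + 2r_C2 − 24 = 0  ⇒  r_C2 = 4 (r>0 drops 1)

4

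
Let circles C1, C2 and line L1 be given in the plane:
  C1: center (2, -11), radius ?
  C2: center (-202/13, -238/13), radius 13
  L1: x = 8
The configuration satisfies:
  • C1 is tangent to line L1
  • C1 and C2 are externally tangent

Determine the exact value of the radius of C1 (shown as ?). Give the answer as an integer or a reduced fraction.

6

1. [C1‖L1]  r_C1² − 36 = 0  ⇒  r_C1 = 6 (r>0 drops 1)
2. [ext C1·C2]  r_C1² + 26r_C1 − 192 = 0  ⇒  r_C1 = 6 (r>0 drops 1)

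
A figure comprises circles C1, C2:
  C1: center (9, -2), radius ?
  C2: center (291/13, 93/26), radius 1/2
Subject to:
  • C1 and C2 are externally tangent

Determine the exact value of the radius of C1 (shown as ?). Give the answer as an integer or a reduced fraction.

14

1. [ext C1·C2]  r_C1² + 1r_C1 − 210 = 0  ⇒  r_C1 = 14 (r>0 drops 1)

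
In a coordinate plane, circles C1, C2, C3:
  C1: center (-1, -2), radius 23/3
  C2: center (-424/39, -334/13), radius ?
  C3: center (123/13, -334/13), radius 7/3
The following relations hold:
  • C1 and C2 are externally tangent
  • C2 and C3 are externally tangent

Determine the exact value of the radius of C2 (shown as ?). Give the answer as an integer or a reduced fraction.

18

1. [ext C1·C2]  r_C2² + (46/3)r_C2 − 600 = 0  ⇒  r_C2 = 18 (r>0 drops 1)
2. [ext C2·C3]  r_C2² + (14/3)r_C2 − 408 = 0  ⇒  r_C2 = 18 (r>0 drops 1)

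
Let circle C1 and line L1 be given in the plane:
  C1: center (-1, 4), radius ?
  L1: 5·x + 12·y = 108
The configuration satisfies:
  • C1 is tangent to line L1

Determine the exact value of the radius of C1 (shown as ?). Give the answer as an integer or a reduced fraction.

5

1. [C1‖L1]  r_C1² − 25 = 0  ⇒  r_C1 = 5 (r>0 drops 1)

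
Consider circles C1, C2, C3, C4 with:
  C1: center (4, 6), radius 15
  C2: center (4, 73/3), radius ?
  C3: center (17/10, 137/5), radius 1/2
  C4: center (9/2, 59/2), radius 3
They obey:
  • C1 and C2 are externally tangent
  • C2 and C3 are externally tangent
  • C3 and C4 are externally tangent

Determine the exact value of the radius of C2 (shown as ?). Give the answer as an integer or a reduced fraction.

1. [ext C1·C2]  r_C2² + 30r_C2 − 1000/9 = 0  ⇒  r_C2 = 10/3 (r>0 drops 1)
2. [ext C2·C3]  r_C2² + 1r_C2 − 130/9 = 0  ⇒  r_C2 = 10/3 (r>0 drops 1)

10/3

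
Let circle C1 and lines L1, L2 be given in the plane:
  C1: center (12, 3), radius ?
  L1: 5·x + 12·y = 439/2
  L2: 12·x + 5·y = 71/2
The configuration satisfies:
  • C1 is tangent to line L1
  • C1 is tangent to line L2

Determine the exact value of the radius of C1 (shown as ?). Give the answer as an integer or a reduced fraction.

19/2

1. [C1‖L1]  r_C1² − 361/4 = 0  ⇒  r_C1 = 19/2 (r>0 drops 1)
2. [C1‖L2]  r_C1² − 361/4 = 0  ⇒  r_C1 = 19/2 (r>0 drops 1)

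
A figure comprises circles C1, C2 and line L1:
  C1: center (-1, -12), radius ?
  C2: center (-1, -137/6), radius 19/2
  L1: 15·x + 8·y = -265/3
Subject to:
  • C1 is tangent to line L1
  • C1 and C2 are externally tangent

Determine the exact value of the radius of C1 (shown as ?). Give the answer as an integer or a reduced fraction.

1. [C1‖L1]  r_C1² − 16/9 = 0  ⇒  r_C1 = 4/3 (r>0 drops 1)
2. [ext C1·C2]  r_C1² + 19r_C1 − 244/9 = 0  ⇒  r_C1 = 4/3 (r>0 drops 1)

4/3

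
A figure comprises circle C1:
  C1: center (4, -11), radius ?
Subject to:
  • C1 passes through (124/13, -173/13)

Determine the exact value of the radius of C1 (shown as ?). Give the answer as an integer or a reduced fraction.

1. [C1∋P]  r_C1² − 36 = 0  ⇒  r_C1 = 6 (r>0 drops 1)

6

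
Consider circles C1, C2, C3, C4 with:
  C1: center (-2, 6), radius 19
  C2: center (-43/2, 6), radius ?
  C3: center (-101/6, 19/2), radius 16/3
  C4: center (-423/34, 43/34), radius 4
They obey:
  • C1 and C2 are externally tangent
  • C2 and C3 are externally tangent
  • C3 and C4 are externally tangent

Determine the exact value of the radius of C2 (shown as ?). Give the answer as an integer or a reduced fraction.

1. [ext C1·C2]  r_C2² + 38r_C2 − 77/4 = 0  ⇒  r_C2 = 1/2 (r>0 drops 1)
2. [ext C2·C3]  r_C2² + (32/3)r_C2 − 67/12 = 0  ⇒  r_C2 = 1/2 (r>0 drops 1)

1/2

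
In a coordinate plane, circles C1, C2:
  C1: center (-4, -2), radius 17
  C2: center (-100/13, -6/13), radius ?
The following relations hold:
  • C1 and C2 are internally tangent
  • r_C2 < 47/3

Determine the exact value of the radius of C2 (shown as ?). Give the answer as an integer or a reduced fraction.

1. [int C1,C2]  r_C2² − 34r_C2 + 273 = 0  ⇒  r_C2 = 13 or 21
2. given r_C2 < 47/3: keep 13

13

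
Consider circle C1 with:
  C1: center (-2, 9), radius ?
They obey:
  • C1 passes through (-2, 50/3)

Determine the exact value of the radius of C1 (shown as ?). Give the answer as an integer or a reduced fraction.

23/3

1. [C1∋P]  r_C1² − 529/9 = 0  ⇒  r_C1 = 23/3 (r>0 drops 1)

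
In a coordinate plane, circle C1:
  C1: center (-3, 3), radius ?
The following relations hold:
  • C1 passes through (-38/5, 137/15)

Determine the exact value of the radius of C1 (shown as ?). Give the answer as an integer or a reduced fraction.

23/3

1. [C1∋P]  r_C1² − 529/9 = 0  ⇒  r_C1 = 23/3 (r>0 drops 1)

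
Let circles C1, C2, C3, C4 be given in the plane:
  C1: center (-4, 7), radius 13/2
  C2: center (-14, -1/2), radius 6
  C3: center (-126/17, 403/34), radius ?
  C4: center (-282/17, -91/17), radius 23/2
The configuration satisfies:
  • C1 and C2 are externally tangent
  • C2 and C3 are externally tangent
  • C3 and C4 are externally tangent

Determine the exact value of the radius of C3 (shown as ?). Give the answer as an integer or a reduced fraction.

1. [ext C2·C3]  r_C3² + 12r_C3 − 160 = 0  ⇒  r_C3 = 8 (r>0 drops 1)
2. [ext C3·C4]  r_C3² + 23r_C3 − 248 = 0  ⇒  r_C3 = 8 (r>0 drops 1)

8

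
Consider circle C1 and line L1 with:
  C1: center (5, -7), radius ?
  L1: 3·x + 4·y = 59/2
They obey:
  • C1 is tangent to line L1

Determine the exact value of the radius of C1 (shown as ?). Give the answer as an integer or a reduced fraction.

1. [C1‖L1]  r_C1² − 289/4 = 0  ⇒  r_C1 = 17/2 (r>0 drops 1)

17/2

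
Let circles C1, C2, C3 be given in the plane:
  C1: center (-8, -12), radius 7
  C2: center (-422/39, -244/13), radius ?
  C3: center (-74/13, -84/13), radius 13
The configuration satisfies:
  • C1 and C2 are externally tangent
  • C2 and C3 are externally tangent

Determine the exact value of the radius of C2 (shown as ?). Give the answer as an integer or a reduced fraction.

1/3

1. [ext C1·C2]  r_C2² + 14r_C2 − 43/9 = 0  ⇒  r_C2 = 1/3 (r>0 drops 1)
2. [ext C2·C3]  r_C2² + 26r_C2 − 79/9 = 0  ⇒  r_C2 = 1/3 (r>0 drops 1)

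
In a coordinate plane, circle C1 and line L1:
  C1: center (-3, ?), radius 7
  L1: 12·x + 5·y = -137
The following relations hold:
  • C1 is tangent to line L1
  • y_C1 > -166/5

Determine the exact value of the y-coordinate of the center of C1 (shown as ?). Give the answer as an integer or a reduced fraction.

-2

1. [C1‖L1]  y_C1² + (202/5)y_C1 + 384/5 = 0  ⇒  y_C1 = -192/5 or -2
2. given y_C1 > -166/5: keep -2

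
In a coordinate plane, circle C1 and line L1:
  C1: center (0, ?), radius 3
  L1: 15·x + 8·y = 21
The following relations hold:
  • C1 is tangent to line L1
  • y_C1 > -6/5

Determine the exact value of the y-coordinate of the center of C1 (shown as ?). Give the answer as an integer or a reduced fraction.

1. [C1‖L1]  y_C1² − (21/4)y_C1 − 135/4 = 0  ⇒  y_C1 = -15/4 or 9
2. given y_C1 > -6/5: keep 9

9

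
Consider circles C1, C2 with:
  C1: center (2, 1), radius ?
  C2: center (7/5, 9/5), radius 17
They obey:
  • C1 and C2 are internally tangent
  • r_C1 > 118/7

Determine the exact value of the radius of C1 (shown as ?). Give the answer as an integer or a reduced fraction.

18

1. [int C1,C2]  r_C1² − 34r_C1 + 288 = 0  ⇒  r_C1 = 16 or 18
2. given r_C1 > 118/7: keep 18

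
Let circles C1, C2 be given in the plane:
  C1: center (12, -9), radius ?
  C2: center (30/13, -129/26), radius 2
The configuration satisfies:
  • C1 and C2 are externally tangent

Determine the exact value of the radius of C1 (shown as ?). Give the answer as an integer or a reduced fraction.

1. [ext C1·C2]  r_C1² + 4r_C1 − 425/4 = 0  ⇒  r_C1 = 17/2 (r>0 drops 1)

17/2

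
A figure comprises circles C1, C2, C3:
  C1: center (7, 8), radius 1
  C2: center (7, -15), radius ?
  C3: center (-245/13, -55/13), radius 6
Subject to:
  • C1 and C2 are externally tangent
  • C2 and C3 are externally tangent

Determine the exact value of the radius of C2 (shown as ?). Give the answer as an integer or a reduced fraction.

22

1. [ext C1·C2]  r_C2² + 2r_C2 − 528 = 0  ⇒  r_C2 = 22 (r>0 drops 1)
2. [ext C2·C3]  r_C2² + 12r_C2 − 748 = 0  ⇒  r_C2 = 22 (r>0 drops 1)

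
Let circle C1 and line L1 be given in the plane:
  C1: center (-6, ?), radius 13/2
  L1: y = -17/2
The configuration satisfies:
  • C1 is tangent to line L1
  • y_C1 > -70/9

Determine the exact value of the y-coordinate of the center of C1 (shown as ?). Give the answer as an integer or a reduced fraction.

1. [C1‖L1]  y_C1² + 17y_C1 + 30 = 0  ⇒  y_C1 = -15 or -2
2. given y_C1 > -70/9: keep -2

-2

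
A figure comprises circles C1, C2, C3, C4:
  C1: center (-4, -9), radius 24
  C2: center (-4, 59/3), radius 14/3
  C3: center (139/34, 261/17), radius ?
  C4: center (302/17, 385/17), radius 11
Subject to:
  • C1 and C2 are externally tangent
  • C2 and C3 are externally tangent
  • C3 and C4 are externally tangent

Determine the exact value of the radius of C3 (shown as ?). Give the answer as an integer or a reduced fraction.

1. [ext C2·C3]  r_C3² + (28/3)r_C3 − 249/4 = 0  ⇒  r_C3 = 9/2 (r>0 drops 1)
2. [ext C3·C4]  r_C3² + 22r_C3 − 477/4 = 0  ⇒  r_C3 = 9/2 (r>0 drops 1)

9/2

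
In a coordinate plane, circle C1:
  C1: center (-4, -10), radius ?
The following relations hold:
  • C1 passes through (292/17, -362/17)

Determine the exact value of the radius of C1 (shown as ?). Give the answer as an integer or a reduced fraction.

1. [C1∋P]  r_C1² − 576 = 0  ⇒  r_C1 = 24 (r>0 drops 1)

24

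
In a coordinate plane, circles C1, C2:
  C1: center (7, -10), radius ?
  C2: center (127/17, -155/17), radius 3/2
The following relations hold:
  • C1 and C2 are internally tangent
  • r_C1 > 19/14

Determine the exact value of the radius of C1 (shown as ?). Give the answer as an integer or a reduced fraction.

1. [int C1,C2]  r_C1² − 3r_C1 + 5/4 = 0  ⇒  r_C1 = 1/2 or 5/2
2. given r_C1 > 19/14: keep 5/2

5/2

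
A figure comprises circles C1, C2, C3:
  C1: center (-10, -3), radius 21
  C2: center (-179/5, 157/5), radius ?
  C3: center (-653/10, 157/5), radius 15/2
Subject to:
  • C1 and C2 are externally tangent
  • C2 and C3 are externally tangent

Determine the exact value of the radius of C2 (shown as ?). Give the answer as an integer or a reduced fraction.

1. [ext C1·C2]  r_C2² + 42r_C2 − 1408 = 0  ⇒  r_C2 = 22 (r>0 drops 1)
2. [ext C2·C3]  r_C2² + 15r_C2 − 814 = 0  ⇒  r_C2 = 22 (r>0 drops 1)

22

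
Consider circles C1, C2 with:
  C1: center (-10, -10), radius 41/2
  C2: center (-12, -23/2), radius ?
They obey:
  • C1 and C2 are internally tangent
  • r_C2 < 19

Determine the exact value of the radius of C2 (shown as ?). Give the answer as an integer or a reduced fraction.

18

1. [int C1,C2]  r_C2² − 41r_C2 + 414 = 0  ⇒  r_C2 = 18 or 23
2. given r_C2 < 19: keep 18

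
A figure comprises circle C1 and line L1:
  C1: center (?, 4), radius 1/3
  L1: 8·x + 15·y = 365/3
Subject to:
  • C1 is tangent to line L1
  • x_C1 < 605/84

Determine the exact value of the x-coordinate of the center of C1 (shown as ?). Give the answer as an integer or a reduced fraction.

1. [C1‖L1]  x_C1² − (185/12)x_C1 + 707/12 = 0  ⇒  x_C1 = 7 or 101/12
2. given x_C1 < 605/84: keep 7

7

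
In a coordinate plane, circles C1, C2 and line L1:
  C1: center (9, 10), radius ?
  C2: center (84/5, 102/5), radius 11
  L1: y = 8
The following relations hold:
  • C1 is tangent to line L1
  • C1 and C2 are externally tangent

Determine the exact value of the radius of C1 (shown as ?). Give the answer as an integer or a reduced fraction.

2

1. [C1‖L1]  r_C1² − 4 = 0  ⇒  r_C1 = 2 (r>0 drops 1)
2. [ext C1·C2]  r_C1² + 22r_C1 − 48 = 0  ⇒  r_C1 = 2 (r>0 drops 1)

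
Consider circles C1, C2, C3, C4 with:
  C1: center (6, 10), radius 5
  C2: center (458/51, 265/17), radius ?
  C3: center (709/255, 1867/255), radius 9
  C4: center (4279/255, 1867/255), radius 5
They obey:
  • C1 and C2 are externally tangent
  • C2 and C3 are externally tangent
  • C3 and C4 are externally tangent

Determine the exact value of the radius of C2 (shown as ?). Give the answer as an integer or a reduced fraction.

4/3

1. [ext C1·C2]  r_C2² + 10r_C2 − 136/9 = 0  ⇒  r_C2 = 4/3 (r>0 drops 1)
2. [ext C2·C3]  r_C2² + 18r_C2 − 232/9 = 0  ⇒  r_C2 = 4/3 (r>0 drops 1)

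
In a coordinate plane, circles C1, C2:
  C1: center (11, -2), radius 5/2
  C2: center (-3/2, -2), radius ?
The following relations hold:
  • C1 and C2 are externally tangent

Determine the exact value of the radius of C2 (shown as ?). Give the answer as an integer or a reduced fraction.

10

1. [ext C1·C2]  r_C2² + 5r_C2 − 150 = 0  ⇒  r_C2 = 10 (r>0 drops 1)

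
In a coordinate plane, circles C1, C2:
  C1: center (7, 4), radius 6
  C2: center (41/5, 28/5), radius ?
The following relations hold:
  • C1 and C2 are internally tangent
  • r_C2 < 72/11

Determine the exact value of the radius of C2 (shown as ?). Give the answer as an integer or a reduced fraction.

1. [int C1,C2]  r_C2² − 12r_C2 + 32 = 0  ⇒  r_C2 = 4 or 8
2. given r_C2 < 72/11: keep 4

4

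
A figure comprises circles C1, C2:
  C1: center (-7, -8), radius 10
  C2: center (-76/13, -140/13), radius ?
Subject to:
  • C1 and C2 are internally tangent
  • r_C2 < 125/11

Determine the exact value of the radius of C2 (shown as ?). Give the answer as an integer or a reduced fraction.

7

1. [int C1,C2]  r_C2² − 20r_C2 + 91 = 0  ⇒  r_C2 = 7 or 13
2. given r_C2 < 125/11: keep 7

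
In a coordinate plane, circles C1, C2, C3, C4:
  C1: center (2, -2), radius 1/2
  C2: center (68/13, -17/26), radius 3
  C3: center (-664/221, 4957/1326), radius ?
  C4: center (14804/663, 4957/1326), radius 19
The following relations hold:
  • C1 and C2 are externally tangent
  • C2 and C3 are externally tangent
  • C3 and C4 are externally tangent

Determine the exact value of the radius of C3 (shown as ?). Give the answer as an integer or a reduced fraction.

1. [ext C2·C3]  r_C3² + 6r_C3 − 703/9 = 0  ⇒  r_C3 = 19/3 (r>0 drops 1)
2. [ext C3·C4]  r_C3² + 38r_C3 − 2527/9 = 0  ⇒  r_C3 = 19/3 (r>0 drops 1)

19/3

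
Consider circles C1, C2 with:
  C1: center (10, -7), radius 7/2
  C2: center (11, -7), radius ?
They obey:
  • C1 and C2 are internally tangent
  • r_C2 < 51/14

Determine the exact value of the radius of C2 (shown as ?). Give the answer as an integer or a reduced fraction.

5/2

1. [int C1,C2]  r_C2² − 7r_C2 + 45/4 = 0  ⇒  r_C2 = 5/2 or 9/2
2. given r_C2 < 51/14: keep 5/2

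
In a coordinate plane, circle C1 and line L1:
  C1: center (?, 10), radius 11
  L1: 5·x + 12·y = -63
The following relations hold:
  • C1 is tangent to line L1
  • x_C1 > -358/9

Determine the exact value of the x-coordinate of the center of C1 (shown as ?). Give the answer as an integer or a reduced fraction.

1. [C1‖L1]  x_C1² + (366/5)x_C1 + 2608/5 = 0  ⇒  x_C1 = -326/5 or -8
2. given x_C1 > -358/9: keep -8

-8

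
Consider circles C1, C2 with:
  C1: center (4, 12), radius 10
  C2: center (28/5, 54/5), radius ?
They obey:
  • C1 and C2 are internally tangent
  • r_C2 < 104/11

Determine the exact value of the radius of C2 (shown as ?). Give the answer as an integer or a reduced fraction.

1. [int C1,C2]  r_C2² − 20r_C2 + 96 = 0  ⇒  r_C2 = 8 or 12
2. given r_C2 < 104/11: keep 8

8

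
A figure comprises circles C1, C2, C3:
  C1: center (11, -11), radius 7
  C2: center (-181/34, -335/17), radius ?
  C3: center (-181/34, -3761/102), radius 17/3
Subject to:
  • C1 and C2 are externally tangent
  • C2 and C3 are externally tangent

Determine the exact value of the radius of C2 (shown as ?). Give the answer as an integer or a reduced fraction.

23/2

1. [ext C1·C2]  r_C2² + 14r_C2 − 1173/4 = 0  ⇒  r_C2 = 23/2 (r>0 drops 1)
2. [ext C2·C3]  r_C2² + (34/3)r_C2 − 3151/12 = 0  ⇒  r_C2 = 23/2 (r>0 drops 1)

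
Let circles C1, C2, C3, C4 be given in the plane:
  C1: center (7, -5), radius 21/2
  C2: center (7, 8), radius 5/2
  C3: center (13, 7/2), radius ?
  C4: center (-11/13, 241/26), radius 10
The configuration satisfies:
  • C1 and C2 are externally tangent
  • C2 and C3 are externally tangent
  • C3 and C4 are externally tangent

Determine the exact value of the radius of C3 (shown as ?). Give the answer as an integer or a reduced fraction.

5

1. [ext C2·C3]  r_C3² + 5r_C3 − 50 = 0  ⇒  r_C3 = 5 (r>0 drops 1)
2. [ext C3·C4]  r_C3² + 20r_C3 − 125 = 0  ⇒  r_C3 = 5 (r>0 drops 1)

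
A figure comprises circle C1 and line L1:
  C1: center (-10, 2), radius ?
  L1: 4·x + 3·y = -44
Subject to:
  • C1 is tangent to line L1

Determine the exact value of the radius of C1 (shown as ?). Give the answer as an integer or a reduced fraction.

2

1. [C1‖L1]  r_C1² − 4 = 0  ⇒  r_C1 = 2 (r>0 drops 1)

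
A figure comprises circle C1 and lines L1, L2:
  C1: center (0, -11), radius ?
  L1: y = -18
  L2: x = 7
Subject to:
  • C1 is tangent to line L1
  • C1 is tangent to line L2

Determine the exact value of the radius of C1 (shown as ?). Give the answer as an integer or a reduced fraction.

7

1. [C1‖L1]  r_C1² − 49 = 0  ⇒  r_C1 = 7 (r>0 drops 1)
2. [C1‖L2]  r_C1² − 49 = 0  ⇒  r_C1 = 7 (r>0 drops 1)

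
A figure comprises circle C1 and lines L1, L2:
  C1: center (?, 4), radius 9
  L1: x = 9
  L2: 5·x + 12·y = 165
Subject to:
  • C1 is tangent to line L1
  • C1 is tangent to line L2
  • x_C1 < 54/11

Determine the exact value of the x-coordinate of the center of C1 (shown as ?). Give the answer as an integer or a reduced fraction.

0

1. [C1‖L1]  x_C1² − 18x_C1 = 0  ⇒  x_C1 = 0 or 18
2. [C1‖L2]  x_C1² − (234/5)x_C1 = 0  ⇒  x_C1 = 0 or 234/5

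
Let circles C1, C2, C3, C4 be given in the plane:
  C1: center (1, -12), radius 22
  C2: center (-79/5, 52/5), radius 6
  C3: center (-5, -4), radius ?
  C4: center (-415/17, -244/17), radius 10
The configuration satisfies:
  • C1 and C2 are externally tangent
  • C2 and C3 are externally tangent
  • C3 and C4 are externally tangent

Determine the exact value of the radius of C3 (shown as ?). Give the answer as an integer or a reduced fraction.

12

1. [ext C2·C3]  r_C3² + 12r_C3 − 288 = 0  ⇒  r_C3 = 12 (r>0 drops 1)
2. [ext C3·C4]  r_C3² + 20r_C3 − 384 = 0  ⇒  r_C3 = 12 (r>0 drops 1)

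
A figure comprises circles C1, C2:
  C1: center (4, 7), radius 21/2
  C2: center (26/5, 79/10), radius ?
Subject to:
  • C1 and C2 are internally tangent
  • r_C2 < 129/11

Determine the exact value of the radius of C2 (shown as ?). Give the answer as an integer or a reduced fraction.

1. [int C1,C2]  r_C2² − 21r_C2 + 108 = 0  ⇒  r_C2 = 9 or 12
2. given r_C2 < 129/11: keep 9

9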